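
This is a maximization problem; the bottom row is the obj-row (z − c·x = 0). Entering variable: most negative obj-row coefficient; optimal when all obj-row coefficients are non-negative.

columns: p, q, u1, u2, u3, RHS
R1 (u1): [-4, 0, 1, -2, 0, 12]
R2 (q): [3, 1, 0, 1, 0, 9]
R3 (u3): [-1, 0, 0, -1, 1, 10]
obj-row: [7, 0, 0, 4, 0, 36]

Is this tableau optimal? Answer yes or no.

Every obj-row coefficient is ≥ 0, so the tableau is optimal.

yes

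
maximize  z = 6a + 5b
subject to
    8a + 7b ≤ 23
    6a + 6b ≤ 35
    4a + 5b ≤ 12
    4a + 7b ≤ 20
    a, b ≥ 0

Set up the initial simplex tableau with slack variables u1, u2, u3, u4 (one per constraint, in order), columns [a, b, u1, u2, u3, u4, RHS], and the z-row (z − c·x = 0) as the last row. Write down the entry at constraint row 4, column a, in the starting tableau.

Constraint 4 has coefficient 4 on a.

4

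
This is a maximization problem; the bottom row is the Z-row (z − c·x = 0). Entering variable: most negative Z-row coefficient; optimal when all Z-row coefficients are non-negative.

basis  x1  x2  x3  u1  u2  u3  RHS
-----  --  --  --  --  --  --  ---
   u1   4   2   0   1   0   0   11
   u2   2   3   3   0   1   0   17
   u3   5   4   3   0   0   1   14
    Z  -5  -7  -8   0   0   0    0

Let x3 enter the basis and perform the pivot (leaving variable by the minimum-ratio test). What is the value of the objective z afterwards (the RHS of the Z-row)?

112/3

Ratio test on column x3 — row 1: entry 0 ≤ 0; row 2: 17/3 = 17/3; row 3: 14/3 = 14/3. Minimum is 14/3 at row 3 (u3 leaves); pivot element 3.
Pivot on row 3; the Z-row RHS becomes 0 − (-8)·(14/3) = 112/3.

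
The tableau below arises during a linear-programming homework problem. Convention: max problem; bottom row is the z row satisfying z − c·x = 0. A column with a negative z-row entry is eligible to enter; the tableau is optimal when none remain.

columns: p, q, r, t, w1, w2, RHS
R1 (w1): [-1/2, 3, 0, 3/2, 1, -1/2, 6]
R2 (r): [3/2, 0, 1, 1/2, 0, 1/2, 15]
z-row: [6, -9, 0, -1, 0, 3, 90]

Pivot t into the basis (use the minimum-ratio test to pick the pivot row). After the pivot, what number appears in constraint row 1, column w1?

2/3

Ratio test on column t — row 1: 6/(3/2) = 4; row 2: 15/(1/2) = 30. Minimum is 4 at row 1 (w1 leaves); pivot element 3/2.
Divide row 1 by 3/2; eliminate column t from the other rows.
In the new row 1, the w1 entry is the old entry divided by the pivot: 1/(3/2) = 2/3.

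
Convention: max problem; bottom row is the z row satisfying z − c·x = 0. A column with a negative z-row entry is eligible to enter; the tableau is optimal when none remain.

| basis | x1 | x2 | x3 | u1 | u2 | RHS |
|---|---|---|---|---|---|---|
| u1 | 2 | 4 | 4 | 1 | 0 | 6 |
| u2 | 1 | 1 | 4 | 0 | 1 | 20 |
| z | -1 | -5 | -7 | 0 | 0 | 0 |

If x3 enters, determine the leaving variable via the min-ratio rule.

u1

Column x3 entries and ratios — u1: 6/4 = 3/2; u2: 20/4 = 5.
Smallest ratio is 3/2 in the row of u1, so u1 leaves.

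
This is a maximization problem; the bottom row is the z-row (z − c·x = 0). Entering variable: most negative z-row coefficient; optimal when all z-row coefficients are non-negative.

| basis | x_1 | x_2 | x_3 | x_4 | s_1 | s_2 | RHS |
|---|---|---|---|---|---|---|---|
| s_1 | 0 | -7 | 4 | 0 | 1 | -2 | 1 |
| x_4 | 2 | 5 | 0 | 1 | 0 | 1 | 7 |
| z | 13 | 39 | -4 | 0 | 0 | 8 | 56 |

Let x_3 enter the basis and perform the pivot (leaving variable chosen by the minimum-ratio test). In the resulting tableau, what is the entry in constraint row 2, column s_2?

1

Ratio test on column x_3 — row 1: 1/4 = 1/4; row 2: entry 0 ≤ 0. Minimum is 1/4 at row 1 (s_1 leaves); pivot element 4.
Divide row 1 by 4; eliminate column x_3 from the other rows.
Row 2 update in column s_2: 1 − 0·(-1/2) = 1.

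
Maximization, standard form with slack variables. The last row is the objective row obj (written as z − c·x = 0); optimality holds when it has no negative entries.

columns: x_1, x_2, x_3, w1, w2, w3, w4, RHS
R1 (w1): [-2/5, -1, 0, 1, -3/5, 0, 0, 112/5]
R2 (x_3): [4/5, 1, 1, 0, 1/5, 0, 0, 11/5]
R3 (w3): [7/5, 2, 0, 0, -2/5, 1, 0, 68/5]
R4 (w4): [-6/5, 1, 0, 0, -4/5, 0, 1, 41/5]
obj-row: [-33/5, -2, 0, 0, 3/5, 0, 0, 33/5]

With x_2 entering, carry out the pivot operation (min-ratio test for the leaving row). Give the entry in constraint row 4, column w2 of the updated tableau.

-1

Ratio test on column x_2 — row 1: entry -1 ≤ 0; row 2: (11/5)/1 = 11/5; row 3: (68/5)/2 = 34/5; row 4: (41/5)/1 = 41/5. Minimum is 11/5 at row 2 (x_3 leaves); pivot element 1.
Divide row 2 by 1; eliminate column x_2 from the other rows.
Row 4 update in column w2: -4/5 − 1·(1/5) = -1.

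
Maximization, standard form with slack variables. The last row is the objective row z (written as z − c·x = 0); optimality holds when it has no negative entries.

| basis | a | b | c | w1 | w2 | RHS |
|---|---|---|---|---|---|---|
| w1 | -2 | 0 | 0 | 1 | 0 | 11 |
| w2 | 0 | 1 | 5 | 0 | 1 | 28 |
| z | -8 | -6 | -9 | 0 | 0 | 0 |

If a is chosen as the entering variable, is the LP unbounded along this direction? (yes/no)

yes

Every constraint-row entry in column a is ≤ 0, so increasing a is unbounded.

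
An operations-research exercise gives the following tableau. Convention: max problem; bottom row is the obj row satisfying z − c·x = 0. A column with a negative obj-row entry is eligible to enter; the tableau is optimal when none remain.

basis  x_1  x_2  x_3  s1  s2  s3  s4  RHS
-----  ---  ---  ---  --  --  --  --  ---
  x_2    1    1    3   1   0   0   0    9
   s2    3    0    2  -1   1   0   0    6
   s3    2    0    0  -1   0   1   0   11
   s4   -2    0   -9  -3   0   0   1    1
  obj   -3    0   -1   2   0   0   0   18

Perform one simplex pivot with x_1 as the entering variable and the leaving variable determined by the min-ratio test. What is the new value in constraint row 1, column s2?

Ratio test on column x_1 — row 1: 9/1 = 9; row 2: 6/3 = 2; row 3: 11/2 = 11/2; row 4: entry -2 ≤ 0. Minimum is 2 at row 2 (s2 leaves); pivot element 3.
Divide row 2 by 3; eliminate column x_1 from the other rows.
Row 1 update in column s2: 0 − 1·(1/3) = -1/3.

-1/3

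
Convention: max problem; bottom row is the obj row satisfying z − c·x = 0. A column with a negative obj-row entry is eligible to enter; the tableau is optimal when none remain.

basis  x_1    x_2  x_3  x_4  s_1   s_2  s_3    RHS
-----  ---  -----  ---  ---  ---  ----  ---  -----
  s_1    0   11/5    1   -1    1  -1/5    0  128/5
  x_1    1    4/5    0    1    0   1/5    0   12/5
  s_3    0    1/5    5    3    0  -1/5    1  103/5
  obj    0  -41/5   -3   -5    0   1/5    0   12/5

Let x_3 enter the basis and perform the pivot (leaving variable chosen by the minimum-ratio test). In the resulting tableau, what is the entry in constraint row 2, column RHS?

Ratio test on column x_3 — row 1: (128/5)/1 = 128/5; row 2: entry 0 ≤ 0; row 3: (103/5)/5 = 103/25. Minimum is 103/25 at row 3 (s_3 leaves); pivot element 5.
Divide row 3 by 5; eliminate column x_3 from the other rows.
Row 2 update in column RHS: 12/5 − 0·(103/25) = 12/5.

12/5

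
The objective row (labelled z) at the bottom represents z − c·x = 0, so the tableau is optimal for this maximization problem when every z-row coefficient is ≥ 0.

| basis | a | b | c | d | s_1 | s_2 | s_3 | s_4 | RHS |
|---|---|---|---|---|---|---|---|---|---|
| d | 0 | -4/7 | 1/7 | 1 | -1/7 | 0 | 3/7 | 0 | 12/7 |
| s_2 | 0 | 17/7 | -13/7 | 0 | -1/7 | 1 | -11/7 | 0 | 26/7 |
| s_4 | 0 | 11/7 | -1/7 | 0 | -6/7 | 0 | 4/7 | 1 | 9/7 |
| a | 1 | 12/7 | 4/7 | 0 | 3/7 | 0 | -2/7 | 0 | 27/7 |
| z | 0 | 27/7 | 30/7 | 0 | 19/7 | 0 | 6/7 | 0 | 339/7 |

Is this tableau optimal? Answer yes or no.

yes

Every z-row coefficient is ≥ 0, so the tableau is optimal.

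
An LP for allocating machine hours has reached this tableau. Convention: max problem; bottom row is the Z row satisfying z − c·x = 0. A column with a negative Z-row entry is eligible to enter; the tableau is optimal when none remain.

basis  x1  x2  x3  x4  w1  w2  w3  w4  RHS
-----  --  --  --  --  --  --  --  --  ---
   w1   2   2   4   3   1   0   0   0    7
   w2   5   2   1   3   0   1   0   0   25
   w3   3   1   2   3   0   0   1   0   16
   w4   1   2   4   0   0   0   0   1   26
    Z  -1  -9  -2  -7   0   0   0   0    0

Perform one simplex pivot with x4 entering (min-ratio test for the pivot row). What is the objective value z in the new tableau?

49/3

Ratio test on column x4 — row 1: 7/3 = 7/3; row 2: 25/3 = 25/3; row 3: 16/3 = 16/3; row 4: entry 0 ≤ 0. Minimum is 7/3 at row 1 (w1 leaves); pivot element 3.
Pivot on row 1; the Z-row RHS becomes 0 − (-7)·(7/3) = 49/3.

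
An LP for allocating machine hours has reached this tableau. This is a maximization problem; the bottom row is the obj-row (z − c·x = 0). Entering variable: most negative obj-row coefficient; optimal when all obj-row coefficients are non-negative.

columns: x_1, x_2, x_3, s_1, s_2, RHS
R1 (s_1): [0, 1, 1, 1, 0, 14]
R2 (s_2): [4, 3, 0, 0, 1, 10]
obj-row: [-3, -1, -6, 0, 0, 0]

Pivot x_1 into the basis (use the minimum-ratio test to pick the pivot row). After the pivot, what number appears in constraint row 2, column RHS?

Ratio test on column x_1 — row 1: entry 0 ≤ 0; row 2: 10/4 = 5/2. Minimum is 5/2 at row 2 (s_2 leaves); pivot element 4.
Divide row 2 by 4; eliminate column x_1 from the other rows.
In the new row 2, the RHS entry is the old entry divided by the pivot: 10/4 = 5/2.

5/2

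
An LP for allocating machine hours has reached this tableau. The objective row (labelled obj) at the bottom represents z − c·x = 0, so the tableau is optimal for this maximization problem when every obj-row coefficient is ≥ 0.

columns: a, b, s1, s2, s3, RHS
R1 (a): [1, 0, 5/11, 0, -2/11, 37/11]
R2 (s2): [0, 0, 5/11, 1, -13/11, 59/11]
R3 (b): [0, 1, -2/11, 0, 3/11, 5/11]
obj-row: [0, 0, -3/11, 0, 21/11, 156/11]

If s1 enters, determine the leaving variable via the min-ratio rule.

Column s1 entries and ratios — a: (37/11)/(5/11) = 37/5; s2: (59/11)/(5/11) = 59/5; b: -2/11 ≤ 0, skip.
Smallest ratio is 37/5 in the row of a, so a leaves.

a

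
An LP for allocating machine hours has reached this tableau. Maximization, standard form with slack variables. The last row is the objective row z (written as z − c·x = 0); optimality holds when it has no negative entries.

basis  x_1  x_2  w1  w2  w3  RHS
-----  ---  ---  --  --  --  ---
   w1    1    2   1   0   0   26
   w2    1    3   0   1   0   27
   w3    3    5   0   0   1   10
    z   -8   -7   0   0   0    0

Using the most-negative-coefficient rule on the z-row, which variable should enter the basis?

x_1

Negative z-row entries: x_1: -8, x_2: -7.
The most negative is -8 in column x_1, so x_1 enters.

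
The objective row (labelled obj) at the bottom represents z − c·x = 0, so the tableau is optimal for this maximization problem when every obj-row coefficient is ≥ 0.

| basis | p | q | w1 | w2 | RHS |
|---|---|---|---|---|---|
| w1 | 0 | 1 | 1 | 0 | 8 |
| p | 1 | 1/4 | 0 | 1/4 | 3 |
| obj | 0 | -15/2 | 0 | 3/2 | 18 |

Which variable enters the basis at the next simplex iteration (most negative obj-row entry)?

q

Negative obj-row entries: q: -15/2.
The most negative is -15/2 in column q, so q enters.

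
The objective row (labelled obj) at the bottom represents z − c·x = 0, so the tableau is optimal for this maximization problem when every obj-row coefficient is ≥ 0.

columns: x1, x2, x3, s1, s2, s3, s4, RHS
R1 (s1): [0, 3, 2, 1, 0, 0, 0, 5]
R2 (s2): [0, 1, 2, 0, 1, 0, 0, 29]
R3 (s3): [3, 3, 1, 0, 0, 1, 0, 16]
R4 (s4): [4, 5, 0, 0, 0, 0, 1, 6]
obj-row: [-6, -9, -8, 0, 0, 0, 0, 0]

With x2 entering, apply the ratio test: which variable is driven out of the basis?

Column x2 entries and ratios — s1: 5/3 = 5/3; s2: 29/1 = 29; s3: 16/3 = 16/3; s4: 6/5 = 6/5.
Smallest ratio is 6/5 in the row of s4, so s4 leaves.

s4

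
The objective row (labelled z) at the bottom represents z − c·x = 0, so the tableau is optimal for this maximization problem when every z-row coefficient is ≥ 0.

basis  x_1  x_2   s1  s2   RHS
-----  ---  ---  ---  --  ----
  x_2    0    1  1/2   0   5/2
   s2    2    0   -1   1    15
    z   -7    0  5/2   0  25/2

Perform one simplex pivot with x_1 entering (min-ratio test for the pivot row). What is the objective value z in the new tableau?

Ratio test on column x_1 — row 1: entry 0 ≤ 0; row 2: 15/2 = 15/2. Minimum is 15/2 at row 2 (s2 leaves); pivot element 2.
Pivot on row 2; the z-row RHS becomes 25/2 − (-7)·(15/2) = 65.

65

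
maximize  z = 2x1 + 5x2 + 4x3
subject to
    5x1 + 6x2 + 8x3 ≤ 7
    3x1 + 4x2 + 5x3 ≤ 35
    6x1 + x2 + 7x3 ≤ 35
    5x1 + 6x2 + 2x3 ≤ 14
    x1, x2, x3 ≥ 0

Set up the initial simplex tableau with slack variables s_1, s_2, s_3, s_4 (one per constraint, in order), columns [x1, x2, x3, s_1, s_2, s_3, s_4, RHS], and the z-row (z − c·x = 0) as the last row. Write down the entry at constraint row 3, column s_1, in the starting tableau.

Slack s_1 belongs to constraint 1; its column is the unit vector e_1, so the entry in row 3 is 0.

0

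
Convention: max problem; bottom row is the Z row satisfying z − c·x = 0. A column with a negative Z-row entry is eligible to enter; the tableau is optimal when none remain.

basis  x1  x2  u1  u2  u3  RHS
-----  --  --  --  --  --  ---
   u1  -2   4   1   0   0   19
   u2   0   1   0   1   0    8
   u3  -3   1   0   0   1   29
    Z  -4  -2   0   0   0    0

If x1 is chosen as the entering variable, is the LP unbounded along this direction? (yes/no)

Every constraint-row entry in column x1 is ≤ 0, so increasing x1 is unbounded.

yes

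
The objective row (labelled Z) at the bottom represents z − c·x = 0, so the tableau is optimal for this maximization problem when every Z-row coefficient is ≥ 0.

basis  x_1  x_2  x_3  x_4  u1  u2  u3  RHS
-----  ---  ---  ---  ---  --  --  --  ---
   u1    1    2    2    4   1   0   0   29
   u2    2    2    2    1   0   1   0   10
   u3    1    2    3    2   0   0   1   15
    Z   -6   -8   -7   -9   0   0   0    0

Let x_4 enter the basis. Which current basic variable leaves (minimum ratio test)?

u1

Column x_4 entries and ratios — u1: 29/4 = 29/4; u2: 10/1 = 10; u3: 15/2 = 15/2.
Smallest ratio is 29/4 in the row of u1, so u1 leaves.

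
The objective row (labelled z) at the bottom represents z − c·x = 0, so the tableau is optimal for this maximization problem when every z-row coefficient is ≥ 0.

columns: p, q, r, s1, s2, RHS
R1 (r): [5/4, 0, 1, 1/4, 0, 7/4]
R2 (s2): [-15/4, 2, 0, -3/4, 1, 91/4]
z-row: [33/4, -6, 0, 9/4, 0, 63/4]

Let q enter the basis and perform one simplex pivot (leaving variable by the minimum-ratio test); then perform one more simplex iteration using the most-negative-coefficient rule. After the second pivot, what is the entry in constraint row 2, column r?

Ratio test on column q — row 1: entry 0 ≤ 0; row 2: (91/4)/2 = 91/8. Minimum is 91/8 at row 2 (s2 leaves); pivot element 2.
Divide row 2 by 2; eliminate column q from the other rows.
Second iteration: most negative z-row entry is -3 in column p, so p enters.
Ratio test on column p — row 1: (7/4)/(5/4) = 7/5; row 2: entry -15/8 ≤ 0. Minimum is 7/5 at row 1 (r leaves); pivot element 5/4.
Divide row 1 by 5/4; eliminate column p from the other rows.
After both pivots, the entry at constraint row 2, column r is 3/2.

3/2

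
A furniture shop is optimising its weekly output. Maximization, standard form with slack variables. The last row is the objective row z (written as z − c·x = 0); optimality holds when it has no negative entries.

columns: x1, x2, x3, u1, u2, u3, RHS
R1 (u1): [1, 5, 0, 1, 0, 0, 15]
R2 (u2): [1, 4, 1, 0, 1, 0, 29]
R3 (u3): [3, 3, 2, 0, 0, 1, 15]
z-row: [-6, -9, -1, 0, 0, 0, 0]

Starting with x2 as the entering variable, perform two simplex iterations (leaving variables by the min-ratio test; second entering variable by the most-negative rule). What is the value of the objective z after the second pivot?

75/2

Ratio test on column x2 — row 1: 15/5 = 3; row 2: 29/4 = 29/4; row 3: 15/3 = 5. Minimum is 3 at row 1 (u1 leaves); pivot element 5.
Pivot on row 1; the z-row RHS becomes 0 − (-9)·3 = 27.
Next entering variable (most negative z-row entry -21/5): x1.
Ratio test on column x1 — row 1: 3/(1/5) = 15; row 2: 17/(1/5) = 85; row 3: 6/(12/5) = 5/2. Minimum is 5/2 at row 3 (u3 leaves); pivot element 12/5.
After the second pivot the z-row RHS is 27 − (-21/5)·(5/2) = 75/2.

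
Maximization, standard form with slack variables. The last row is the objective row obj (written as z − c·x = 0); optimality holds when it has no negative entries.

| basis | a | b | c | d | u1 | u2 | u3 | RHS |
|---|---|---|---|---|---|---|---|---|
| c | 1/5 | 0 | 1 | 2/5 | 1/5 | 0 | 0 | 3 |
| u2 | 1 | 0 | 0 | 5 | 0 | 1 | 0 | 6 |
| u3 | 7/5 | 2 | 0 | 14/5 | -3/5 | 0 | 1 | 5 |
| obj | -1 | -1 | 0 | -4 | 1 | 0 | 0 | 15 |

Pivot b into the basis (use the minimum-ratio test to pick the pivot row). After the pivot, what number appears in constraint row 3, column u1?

Ratio test on column b — row 1: entry 0 ≤ 0; row 2: entry 0 ≤ 0; row 3: 5/2 = 5/2. Minimum is 5/2 at row 3 (u3 leaves); pivot element 2.
Divide row 3 by 2; eliminate column b from the other rows.
In the new row 3, the u1 entry is the old entry divided by the pivot: (-3/5)/2 = -3/10.

-3/10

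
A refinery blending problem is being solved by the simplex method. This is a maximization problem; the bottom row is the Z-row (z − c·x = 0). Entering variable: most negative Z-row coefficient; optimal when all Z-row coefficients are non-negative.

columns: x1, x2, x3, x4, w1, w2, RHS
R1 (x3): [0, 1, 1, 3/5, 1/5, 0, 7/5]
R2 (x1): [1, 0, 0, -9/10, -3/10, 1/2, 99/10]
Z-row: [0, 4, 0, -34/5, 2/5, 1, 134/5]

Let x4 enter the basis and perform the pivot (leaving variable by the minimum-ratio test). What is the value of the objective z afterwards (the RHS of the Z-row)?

128/3

Ratio test on column x4 — row 1: (7/5)/(3/5) = 7/3; row 2: entry -9/10 ≤ 0. Minimum is 7/3 at row 1 (x3 leaves); pivot element 3/5.
Pivot on row 1; the Z-row RHS becomes 134/5 − (-34/5)·(7/3) = 128/3.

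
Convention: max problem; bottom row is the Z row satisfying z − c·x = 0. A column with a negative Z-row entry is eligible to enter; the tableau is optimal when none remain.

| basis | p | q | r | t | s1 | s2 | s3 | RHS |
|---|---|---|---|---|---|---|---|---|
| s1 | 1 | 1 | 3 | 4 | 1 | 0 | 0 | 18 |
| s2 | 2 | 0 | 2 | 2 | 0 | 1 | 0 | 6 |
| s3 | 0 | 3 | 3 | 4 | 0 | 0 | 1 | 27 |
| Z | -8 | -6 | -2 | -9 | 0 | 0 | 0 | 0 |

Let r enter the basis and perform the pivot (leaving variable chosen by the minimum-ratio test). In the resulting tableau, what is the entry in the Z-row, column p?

Ratio test on column r — row 1: 18/3 = 6; row 2: 6/2 = 3; row 3: 27/3 = 9. Minimum is 3 at row 2 (s2 leaves); pivot element 2.
Divide row 2 by 2; eliminate column r from the other rows.
Z-row update in column p: -8 − (-2)·1 = -6.

-6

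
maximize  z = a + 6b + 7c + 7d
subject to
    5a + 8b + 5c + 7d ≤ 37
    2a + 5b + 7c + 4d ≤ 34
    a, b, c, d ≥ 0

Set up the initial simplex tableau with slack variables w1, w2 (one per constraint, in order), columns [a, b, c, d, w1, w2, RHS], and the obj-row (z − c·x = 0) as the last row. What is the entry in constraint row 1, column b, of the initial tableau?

Constraint 1 has coefficient 8 on b.

8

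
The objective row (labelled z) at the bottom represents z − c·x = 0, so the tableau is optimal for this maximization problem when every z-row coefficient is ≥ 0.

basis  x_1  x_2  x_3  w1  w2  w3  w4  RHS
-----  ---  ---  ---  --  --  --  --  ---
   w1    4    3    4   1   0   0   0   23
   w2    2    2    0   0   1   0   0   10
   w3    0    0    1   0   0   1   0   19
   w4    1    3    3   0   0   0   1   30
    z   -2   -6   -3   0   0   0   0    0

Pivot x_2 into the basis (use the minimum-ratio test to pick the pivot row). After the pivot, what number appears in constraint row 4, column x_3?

Ratio test on column x_2 — row 1: 23/3 = 23/3; row 2: 10/2 = 5; row 3: entry 0 ≤ 0; row 4: 30/3 = 10. Minimum is 5 at row 2 (w2 leaves); pivot element 2.
Divide row 2 by 2; eliminate column x_2 from the other rows.
Row 4 update in column x_3: 3 − 3·0 = 3.

3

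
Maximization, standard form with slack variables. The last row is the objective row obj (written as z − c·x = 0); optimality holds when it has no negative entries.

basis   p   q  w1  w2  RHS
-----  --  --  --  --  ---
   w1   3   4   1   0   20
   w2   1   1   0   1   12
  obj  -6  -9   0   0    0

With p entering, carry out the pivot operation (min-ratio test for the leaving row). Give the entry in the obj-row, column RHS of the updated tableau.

40

Ratio test on column p — row 1: 20/3 = 20/3; row 2: 12/1 = 12. Minimum is 20/3 at row 1 (w1 leaves); pivot element 3.
Divide row 1 by 3; eliminate column p from the other rows.
obj-row update in column RHS: 0 − (-6)·(20/3) = 40.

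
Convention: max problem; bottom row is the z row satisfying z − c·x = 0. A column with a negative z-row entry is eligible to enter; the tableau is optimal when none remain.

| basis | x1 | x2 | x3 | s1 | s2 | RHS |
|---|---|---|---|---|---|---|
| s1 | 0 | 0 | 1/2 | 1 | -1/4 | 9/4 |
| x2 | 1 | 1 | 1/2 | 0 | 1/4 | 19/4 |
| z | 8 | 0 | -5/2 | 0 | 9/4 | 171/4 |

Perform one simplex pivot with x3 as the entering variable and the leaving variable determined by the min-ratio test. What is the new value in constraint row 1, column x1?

Ratio test on column x3 — row 1: (9/4)/(1/2) = 9/2; row 2: (19/4)/(1/2) = 19/2. Minimum is 9/2 at row 1 (s1 leaves); pivot element 1/2.
Divide row 1 by 1/2; eliminate column x3 from the other rows.
In the new row 1, the x1 entry is the old entry divided by the pivot: 0/(1/2) = 0.

0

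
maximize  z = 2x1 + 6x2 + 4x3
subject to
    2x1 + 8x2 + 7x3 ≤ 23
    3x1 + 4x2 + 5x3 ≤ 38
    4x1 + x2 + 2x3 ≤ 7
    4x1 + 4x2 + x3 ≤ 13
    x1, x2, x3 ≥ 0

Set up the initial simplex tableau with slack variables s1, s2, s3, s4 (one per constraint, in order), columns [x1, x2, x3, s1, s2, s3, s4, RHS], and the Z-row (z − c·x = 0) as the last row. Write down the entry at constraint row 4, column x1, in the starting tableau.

4

Constraint 4 has coefficient 4 on x1.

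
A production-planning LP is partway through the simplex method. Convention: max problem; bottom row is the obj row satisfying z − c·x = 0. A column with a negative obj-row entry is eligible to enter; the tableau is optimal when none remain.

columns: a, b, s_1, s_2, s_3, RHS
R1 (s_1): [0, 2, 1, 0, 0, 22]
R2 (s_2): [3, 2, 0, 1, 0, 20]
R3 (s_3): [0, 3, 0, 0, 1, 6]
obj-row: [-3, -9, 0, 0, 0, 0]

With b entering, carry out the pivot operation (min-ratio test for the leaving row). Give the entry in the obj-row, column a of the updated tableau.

Ratio test on column b — row 1: 22/2 = 11; row 2: 20/2 = 10; row 3: 6/3 = 2. Minimum is 2 at row 3 (s_3 leaves); pivot element 3.
Divide row 3 by 3; eliminate column b from the other rows.
obj-row update in column a: -3 − (-9)·0 = -3.

-3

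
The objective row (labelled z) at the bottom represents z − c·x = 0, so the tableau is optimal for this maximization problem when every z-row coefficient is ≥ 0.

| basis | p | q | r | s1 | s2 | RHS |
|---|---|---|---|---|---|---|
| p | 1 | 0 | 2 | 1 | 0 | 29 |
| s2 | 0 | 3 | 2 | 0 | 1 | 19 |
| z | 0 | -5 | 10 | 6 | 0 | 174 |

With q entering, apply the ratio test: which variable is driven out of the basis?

s2

Column q entries and ratios — p: 0 ≤ 0, skip; s2: 19/3 = 19/3.
Smallest ratio is 19/3 in the row of s2, so s2 leaves.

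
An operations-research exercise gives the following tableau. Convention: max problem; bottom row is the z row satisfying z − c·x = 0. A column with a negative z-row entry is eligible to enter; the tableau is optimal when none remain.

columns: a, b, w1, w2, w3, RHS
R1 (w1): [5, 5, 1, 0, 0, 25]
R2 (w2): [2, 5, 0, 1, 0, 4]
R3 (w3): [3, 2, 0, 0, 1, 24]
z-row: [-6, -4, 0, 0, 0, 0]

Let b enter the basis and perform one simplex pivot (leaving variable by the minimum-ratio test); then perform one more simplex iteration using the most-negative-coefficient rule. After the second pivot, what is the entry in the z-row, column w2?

3

Ratio test on column b — row 1: 25/5 = 5; row 2: 4/5 = 4/5; row 3: 24/2 = 12. Minimum is 4/5 at row 2 (w2 leaves); pivot element 5.
Divide row 2 by 5; eliminate column b from the other rows.
Second iteration: most negative z-row entry is -22/5 in column a, so a enters.
Ratio test on column a — row 1: 21/3 = 7; row 2: (4/5)/(2/5) = 2; row 3: (112/5)/(11/5) = 112/11. Minimum is 2 at row 2 (b leaves); pivot element 2/5.
Divide row 2 by 2/5; eliminate column a from the other rows.
After both pivots, the entry at the z-row, column w2 is 3.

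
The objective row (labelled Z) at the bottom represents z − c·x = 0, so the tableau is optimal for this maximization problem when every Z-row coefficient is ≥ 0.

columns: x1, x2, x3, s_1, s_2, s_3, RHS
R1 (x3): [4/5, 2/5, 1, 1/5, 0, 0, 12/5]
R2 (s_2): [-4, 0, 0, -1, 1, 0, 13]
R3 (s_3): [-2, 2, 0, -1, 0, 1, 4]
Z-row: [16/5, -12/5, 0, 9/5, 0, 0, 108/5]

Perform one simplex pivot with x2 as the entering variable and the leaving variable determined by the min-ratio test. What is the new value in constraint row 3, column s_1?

-1/2

Ratio test on column x2 — row 1: (12/5)/(2/5) = 6; row 2: entry 0 ≤ 0; row 3: 4/2 = 2. Minimum is 2 at row 3 (s_3 leaves); pivot element 2.
Divide row 3 by 2; eliminate column x2 from the other rows.
In the new row 3, the s_1 entry is the old entry divided by the pivot: (-1)/2 = -1/2.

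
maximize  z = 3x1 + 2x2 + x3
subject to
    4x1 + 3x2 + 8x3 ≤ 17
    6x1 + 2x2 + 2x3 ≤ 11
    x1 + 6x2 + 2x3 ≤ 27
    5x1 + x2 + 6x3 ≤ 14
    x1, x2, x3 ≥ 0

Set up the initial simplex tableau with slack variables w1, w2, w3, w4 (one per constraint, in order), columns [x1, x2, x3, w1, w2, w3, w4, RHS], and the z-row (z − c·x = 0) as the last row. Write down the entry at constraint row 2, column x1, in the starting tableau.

Constraint 2 has coefficient 6 on x1.

6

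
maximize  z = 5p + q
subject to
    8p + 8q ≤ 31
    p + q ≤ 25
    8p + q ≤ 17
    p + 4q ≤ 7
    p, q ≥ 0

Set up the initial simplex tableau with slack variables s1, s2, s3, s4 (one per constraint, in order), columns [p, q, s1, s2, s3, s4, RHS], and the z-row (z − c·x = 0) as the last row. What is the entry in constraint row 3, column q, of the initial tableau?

1

Constraint 3 has coefficient 1 on q.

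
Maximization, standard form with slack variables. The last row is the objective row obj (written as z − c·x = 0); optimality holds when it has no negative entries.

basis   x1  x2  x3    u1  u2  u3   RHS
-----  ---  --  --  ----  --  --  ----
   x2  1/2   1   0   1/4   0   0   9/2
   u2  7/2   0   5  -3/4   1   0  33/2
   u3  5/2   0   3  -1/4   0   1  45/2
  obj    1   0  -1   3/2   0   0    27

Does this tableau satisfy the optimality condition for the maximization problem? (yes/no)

The obj-row has a negative entry -1 in column x3, so it is not optimal.

no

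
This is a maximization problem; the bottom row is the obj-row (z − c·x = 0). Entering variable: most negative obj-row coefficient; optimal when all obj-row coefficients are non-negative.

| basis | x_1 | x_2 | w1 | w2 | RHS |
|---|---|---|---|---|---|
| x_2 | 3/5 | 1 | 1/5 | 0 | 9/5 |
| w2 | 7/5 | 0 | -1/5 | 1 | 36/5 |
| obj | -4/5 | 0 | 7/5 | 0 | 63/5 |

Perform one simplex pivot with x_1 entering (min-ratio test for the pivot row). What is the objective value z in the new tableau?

15

Ratio test on column x_1 — row 1: (9/5)/(3/5) = 3; row 2: (36/5)/(7/5) = 36/7. Minimum is 3 at row 1 (x_2 leaves); pivot element 3/5.
Pivot on row 1; the obj-row RHS becomes 63/5 − (-4/5)·3 = 15.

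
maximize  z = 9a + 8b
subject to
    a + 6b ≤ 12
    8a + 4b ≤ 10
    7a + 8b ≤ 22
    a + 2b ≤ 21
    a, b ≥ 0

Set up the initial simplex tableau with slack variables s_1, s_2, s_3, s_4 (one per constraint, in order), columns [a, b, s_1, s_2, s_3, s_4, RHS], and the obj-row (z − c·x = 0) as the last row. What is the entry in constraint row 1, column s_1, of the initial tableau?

Slack s_1 belongs to constraint 1; its column is the unit vector e_1, so the entry in row 1 is 1.

1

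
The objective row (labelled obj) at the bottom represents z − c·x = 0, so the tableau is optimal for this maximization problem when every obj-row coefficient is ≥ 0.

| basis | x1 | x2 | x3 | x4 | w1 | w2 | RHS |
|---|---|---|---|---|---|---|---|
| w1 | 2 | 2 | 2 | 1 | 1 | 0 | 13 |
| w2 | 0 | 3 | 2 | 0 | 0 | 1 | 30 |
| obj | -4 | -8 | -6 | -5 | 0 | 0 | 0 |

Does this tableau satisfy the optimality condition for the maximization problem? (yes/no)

The obj-row has a negative entry -8 in column x2, so it is not optimal.

no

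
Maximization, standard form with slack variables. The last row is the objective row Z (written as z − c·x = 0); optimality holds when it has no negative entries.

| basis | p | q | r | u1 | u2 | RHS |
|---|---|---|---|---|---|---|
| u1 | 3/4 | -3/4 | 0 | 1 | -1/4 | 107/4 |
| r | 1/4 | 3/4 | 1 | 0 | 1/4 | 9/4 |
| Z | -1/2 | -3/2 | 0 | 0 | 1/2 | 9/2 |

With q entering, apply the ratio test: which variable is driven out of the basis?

r

Column q entries and ratios — u1: -3/4 ≤ 0, skip; r: (9/4)/(3/4) = 3.
Smallest ratio is 3 in the row of r, so r leaves.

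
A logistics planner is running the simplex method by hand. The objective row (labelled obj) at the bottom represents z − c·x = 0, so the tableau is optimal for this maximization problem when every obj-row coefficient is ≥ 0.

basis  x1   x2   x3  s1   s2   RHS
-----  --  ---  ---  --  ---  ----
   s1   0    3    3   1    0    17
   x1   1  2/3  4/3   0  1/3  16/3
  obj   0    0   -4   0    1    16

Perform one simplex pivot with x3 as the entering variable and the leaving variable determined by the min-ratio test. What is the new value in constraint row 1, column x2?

3/2

Ratio test on column x3 — row 1: 17/3 = 17/3; row 2: (16/3)/(4/3) = 4. Minimum is 4 at row 2 (x1 leaves); pivot element 4/3.
Divide row 2 by 4/3; eliminate column x3 from the other rows.
Row 1 update in column x2: 3 − 3·(1/2) = 3/2.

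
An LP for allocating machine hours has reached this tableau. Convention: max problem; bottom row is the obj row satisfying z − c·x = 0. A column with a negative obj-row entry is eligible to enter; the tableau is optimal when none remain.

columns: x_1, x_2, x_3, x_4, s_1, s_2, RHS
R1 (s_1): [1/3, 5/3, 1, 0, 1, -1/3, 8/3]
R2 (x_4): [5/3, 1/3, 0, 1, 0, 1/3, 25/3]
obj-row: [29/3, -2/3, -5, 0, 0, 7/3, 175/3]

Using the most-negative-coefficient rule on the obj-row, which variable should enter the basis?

Negative obj-row entries: x_2: -2/3, x_3: -5.
The most negative is -5 in column x_3, so x_3 enters.

x_3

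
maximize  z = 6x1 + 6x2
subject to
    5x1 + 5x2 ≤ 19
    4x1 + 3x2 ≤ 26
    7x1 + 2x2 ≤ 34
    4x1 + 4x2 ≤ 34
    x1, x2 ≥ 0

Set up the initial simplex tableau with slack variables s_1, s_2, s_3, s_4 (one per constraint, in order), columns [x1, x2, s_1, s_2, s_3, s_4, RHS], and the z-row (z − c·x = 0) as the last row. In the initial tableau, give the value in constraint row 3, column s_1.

Slack s_1 belongs to constraint 1; its column is the unit vector e_1, so the entry in row 3 is 0.

0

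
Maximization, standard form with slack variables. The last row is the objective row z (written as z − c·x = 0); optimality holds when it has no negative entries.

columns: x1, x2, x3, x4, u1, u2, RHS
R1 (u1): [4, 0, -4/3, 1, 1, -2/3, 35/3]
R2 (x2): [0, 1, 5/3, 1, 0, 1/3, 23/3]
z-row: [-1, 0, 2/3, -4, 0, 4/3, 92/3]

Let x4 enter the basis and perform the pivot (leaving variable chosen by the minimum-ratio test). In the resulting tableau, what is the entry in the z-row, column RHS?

Ratio test on column x4 — row 1: (35/3)/1 = 35/3; row 2: (23/3)/1 = 23/3. Minimum is 23/3 at row 2 (x2 leaves); pivot element 1.
Divide row 2 by 1; eliminate column x4 from the other rows.
z-row update in column RHS: 92/3 − (-4)·(23/3) = 184/3.

184/3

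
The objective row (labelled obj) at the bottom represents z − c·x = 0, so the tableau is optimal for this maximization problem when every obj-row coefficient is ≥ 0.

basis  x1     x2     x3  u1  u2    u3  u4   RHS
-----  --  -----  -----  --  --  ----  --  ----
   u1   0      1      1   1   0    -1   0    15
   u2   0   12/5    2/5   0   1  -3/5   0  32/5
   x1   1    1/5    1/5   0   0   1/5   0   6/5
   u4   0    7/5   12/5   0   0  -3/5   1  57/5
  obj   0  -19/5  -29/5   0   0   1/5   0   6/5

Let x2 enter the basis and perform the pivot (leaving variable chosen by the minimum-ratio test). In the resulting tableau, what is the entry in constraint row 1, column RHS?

37/3

Ratio test on column x2 — row 1: 15/1 = 15; row 2: (32/5)/(12/5) = 8/3; row 3: (6/5)/(1/5) = 6; row 4: (57/5)/(7/5) = 57/7. Minimum is 8/3 at row 2 (u2 leaves); pivot element 12/5.
Divide row 2 by 12/5; eliminate column x2 from the other rows.
Row 1 update in column RHS: 15 − 1·(8/3) = 37/3.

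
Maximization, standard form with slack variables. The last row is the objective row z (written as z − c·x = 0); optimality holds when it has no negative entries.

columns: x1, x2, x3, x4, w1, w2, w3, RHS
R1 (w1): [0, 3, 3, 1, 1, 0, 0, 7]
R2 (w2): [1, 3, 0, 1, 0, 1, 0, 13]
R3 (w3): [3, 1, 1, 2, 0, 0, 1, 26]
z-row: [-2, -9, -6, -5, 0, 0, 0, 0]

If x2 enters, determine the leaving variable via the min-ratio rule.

w1

Column x2 entries and ratios — w1: 7/3 = 7/3; w2: 13/3 = 13/3; w3: 26/1 = 26.
Smallest ratio is 7/3 in the row of w1, so w1 leaves.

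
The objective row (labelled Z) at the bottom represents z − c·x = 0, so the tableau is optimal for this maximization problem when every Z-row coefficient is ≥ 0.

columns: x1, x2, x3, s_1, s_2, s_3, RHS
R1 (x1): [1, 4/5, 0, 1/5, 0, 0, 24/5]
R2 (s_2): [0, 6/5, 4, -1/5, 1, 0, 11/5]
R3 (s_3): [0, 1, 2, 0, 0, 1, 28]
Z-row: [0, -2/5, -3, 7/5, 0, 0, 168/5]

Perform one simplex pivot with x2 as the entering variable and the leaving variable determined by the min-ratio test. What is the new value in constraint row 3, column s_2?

-5/6

Ratio test on column x2 — row 1: (24/5)/(4/5) = 6; row 2: (11/5)/(6/5) = 11/6; row 3: 28/1 = 28. Minimum is 11/6 at row 2 (s_2 leaves); pivot element 6/5.
Divide row 2 by 6/5; eliminate column x2 from the other rows.
Row 3 update in column s_2: 0 − 1·(5/6) = -5/6.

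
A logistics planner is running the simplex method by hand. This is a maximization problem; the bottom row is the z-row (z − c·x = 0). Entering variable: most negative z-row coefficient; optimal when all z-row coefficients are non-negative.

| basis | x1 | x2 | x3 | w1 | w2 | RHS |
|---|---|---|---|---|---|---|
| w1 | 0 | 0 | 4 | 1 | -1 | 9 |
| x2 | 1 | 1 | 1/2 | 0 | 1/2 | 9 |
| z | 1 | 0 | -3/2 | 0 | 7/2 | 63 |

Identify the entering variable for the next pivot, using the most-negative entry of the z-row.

Negative z-row entries: x3: -3/2.
The most negative is -3/2 in column x3, so x3 enters.

x3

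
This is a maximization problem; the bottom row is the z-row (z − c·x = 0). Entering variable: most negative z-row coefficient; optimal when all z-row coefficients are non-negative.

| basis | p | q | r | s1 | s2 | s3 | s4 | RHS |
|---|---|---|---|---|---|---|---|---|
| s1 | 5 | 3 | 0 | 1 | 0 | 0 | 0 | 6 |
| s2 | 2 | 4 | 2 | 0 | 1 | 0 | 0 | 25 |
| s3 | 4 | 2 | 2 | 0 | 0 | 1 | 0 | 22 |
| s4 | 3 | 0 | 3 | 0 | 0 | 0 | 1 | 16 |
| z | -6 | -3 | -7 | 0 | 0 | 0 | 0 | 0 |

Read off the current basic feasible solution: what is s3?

s3 is basic (row 3); its value is the RHS of that row, 22.

22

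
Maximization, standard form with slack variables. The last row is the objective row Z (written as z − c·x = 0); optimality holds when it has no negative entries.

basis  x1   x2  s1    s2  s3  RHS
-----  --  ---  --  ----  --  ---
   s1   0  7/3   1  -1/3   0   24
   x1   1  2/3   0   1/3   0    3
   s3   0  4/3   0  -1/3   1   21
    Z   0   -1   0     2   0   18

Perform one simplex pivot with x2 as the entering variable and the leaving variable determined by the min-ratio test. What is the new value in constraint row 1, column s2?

-3/2

Ratio test on column x2 — row 1: 24/(7/3) = 72/7; row 2: 3/(2/3) = 9/2; row 3: 21/(4/3) = 63/4. Minimum is 9/2 at row 2 (x1 leaves); pivot element 2/3.
Divide row 2 by 2/3; eliminate column x2 from the other rows.
Row 1 update in column s2: -1/3 − (7/3)·(1/2) = -3/2.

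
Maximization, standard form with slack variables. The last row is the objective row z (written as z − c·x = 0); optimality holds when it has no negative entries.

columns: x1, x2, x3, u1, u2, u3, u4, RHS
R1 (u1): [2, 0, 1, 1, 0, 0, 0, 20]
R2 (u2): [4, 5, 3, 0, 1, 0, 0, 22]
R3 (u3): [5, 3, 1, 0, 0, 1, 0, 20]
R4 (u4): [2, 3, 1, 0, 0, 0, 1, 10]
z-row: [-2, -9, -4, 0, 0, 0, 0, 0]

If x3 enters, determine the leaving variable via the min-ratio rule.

Column x3 entries and ratios — u1: 20/1 = 20; u2: 22/3 = 22/3; u3: 20/1 = 20; u4: 10/1 = 10.
Smallest ratio is 22/3 in the row of u2, so u2 leaves.

u2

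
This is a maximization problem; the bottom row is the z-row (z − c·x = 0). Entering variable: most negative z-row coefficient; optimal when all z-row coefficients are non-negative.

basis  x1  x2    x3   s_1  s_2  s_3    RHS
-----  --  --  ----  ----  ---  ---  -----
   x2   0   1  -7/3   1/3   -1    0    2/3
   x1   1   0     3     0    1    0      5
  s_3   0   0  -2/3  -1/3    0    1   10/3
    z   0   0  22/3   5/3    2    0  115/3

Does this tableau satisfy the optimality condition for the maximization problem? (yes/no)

Every z-row coefficient is ≥ 0, so the tableau is optimal.

yes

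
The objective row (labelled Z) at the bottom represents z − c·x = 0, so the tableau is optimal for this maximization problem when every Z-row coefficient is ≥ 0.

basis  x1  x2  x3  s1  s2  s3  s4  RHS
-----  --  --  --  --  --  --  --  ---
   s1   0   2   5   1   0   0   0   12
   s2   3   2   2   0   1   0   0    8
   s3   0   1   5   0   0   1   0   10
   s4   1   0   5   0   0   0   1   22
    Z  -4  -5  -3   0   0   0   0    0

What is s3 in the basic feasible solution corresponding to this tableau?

10

s3 is basic (row 3); its value is the RHS of that row, 10.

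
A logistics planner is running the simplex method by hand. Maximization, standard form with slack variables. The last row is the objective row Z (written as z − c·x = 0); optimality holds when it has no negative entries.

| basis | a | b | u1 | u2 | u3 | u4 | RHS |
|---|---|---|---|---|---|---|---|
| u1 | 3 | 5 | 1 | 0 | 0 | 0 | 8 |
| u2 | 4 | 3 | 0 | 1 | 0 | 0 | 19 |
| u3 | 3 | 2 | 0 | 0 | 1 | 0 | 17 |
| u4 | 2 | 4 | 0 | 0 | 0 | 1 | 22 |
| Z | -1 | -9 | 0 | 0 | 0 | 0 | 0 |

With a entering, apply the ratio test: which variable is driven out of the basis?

Column a entries and ratios — u1: 8/3 = 8/3; u2: 19/4 = 19/4; u3: 17/3 = 17/3; u4: 22/2 = 11.
Smallest ratio is 8/3 in the row of u1, so u1 leaves.

u1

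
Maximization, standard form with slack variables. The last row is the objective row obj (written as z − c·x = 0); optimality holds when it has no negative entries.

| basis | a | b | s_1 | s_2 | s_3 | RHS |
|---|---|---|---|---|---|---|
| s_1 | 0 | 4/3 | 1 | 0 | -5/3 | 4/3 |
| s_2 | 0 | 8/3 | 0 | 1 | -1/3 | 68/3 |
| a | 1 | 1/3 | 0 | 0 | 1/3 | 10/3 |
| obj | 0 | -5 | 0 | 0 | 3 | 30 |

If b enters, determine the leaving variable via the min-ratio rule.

Column b entries and ratios — s_1: (4/3)/(4/3) = 1; s_2: (68/3)/(8/3) = 17/2; a: (10/3)/(1/3) = 10.
Smallest ratio is 1 in the row of s_1, so s_1 leaves.

s_1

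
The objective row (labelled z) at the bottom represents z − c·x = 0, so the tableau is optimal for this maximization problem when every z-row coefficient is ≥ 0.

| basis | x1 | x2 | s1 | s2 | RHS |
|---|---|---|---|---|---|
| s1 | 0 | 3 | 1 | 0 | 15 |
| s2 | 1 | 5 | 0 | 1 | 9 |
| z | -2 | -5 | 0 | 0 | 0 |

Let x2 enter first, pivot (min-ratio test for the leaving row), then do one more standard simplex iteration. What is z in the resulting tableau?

18

Ratio test on column x2 — row 1: 15/3 = 5; row 2: 9/5 = 9/5. Minimum is 9/5 at row 2 (s2 leaves); pivot element 5.
Pivot on row 2; the z-row RHS becomes 0 − (-5)·(9/5) = 9.
Next entering variable (most negative z-row entry -1): x1.
Ratio test on column x1 — row 1: entry -3/5 ≤ 0; row 2: (9/5)/(1/5) = 9. Minimum is 9 at row 2 (x2 leaves); pivot element 1/5.
After the second pivot the z-row RHS is 9 − (-1)·9 = 18.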